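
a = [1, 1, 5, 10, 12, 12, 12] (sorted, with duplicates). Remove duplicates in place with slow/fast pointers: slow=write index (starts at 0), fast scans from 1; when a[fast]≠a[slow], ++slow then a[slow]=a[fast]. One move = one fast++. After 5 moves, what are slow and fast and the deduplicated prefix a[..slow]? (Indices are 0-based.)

slow=3, fast=6, prefix=[1, 5, 10, 12]

(s=0,f=1) a[fast]=1=a[slow] dup → fast++
(s=0,f=2) a[fast]=5≠a[slow]=1 write a[1]=5 → slow++,fast++
(s=1,f=3) a[fast]=10≠a[slow]=5 write a[2]=10 → slow++,fast++
(s=2,f=4) a[fast]=12≠a[slow]=10 write a[3]=12 → slow++,fast++
(s=3,f=5) a[fast]=12=a[slow] dup → fast++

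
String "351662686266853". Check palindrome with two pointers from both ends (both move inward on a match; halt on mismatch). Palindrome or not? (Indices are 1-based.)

not a palindrome (mismatch at 3,13)

l=1 r=15: '3'=='3', l++,r--
l=2 r=14: '5'=='5', l++,r--
l=3 r=13: '1'!='8', stop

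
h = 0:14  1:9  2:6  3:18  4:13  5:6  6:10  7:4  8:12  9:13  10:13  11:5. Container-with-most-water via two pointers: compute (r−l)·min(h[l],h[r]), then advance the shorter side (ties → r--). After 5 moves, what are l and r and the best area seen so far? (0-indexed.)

l=0 r=11: min(14,5)*11=55 best=55 *, r--
l=0 r=10: min(14,13)*10=130 best=130 *, r--
l=0 r=9: min(14,13)*9=117 best=130, r--
l=0 r=8: min(14,12)*8=96 best=130, r--
l=0 r=7: min(14,4)*7=28 best=130, r--

l=0, r=6, best area=130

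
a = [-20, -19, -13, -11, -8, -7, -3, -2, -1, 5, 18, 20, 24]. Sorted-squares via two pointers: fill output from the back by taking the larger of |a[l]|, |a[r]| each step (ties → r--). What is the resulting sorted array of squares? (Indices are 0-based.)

[1, 4, 9, 25, 49, 64, 121, 169, 324, 361, 400, 400, 576]

l=0 r=12: |-20|<=|24| out[12]=576, r--
l=0 r=11: |-20|<=|20| out[11]=400, r--
l=0 r=10: |-20|>|18| out[10]=400, l++
l=1 r=10: |-19|>|18| out[9]=361, l++
l=2 r=10: |-13|<=|18| out[8]=324, r--
l=2 r=9: |-13|>|5| out[7]=169, l++
l=3 r=9: |-11|>|5| out[6]=121, l++
l=4 r=9: |-8|>|5| out[5]=64, l++
l=5 r=9: |-7|>|5| out[4]=49, l++
l=6 r=9: |-3|<=|5| out[3]=25, r--
l=6 r=8: |-3|>|-1| out[2]=9, l++
l=7 r=8: |-2|>|-1| out[1]=4, l++
l=8 r=8: |-1|<=|-1| out[0]=1, r--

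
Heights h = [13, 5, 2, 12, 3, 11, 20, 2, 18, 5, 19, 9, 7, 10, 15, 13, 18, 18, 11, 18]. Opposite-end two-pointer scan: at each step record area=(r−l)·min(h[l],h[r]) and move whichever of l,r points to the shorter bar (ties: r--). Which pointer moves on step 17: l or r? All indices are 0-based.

r

[0,19] min(13,18)*19=247 best=247 * → l++
[1,19] min(5,18)*18=90 best=247 → l++
[2,19] min(2,18)*17=34 best=247 → l++
[3,19] min(12,18)*16=192 best=247 → l++
[4,19] min(3,18)*15=45 best=247 → l++
[5,19] min(11,18)*14=154 best=247 → l++
[6,19] min(20,18)*13=234 best=247 → r--
[6,18] min(20,11)*12=132 best=247 → r--
[6,17] min(20,18)*11=198 best=247 → r--
[6,16] min(20,18)*10=180 best=247 → r--
[6,15] min(20,13)*9=117 best=247 → r--
[6,14] min(20,15)*8=120 best=247 → r--
[6,13] min(20,10)*7=70 best=247 → r--
[6,12] min(20,7)*6=42 best=247 → r--
[6,11] min(20,9)*5=45 best=247 → r--
[6,10] min(20,19)*4=76 best=247 → r--
[6,9] min(20,5)*3=15 best=247 → r--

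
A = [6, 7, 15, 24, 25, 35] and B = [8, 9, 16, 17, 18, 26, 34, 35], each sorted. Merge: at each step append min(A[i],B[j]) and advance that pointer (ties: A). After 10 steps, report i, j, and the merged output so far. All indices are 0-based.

i=5, j=5, merged so far=[6, 7, 8, 9, 15, 16, 17, 18, 24, 25]

[i=0,j=0] A[i]=6<=B[j]=8 take 6 → i++
[i=1,j=0] A[i]=7<=B[j]=8 take 7 → i++
[i=2,j=0] A[i]=15>B[j]=8 take 8 → j++
[i=2,j=1] A[i]=15>B[j]=9 take 9 → j++
[i=2,j=2] A[i]=15<=B[j]=16 take 15 → i++
[i=3,j=2] A[i]=24>B[j]=16 take 16 → j++
[i=3,j=3] A[i]=24>B[j]=17 take 17 → j++
[i=3,j=4] A[i]=24>B[j]=18 take 18 → j++
[i=3,j=5] A[i]=24<=B[j]=26 take 24 → i++
[i=4,j=5] A[i]=25<=B[j]=26 take 25 → i++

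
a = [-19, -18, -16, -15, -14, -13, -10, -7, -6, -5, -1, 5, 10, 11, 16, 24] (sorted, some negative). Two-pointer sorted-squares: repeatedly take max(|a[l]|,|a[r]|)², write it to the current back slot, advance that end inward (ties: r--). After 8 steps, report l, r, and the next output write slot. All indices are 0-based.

l=0 r=15: |-19|<=|24| out[15]=576, r--
l=0 r=14: |-19|>|16| out[14]=361, l++
l=1 r=14: |-18|>|16| out[13]=324, l++
l=2 r=14: |-16|<=|16| out[12]=256, r--
l=2 r=13: |-16|>|11| out[11]=256, l++
l=3 r=13: |-15|>|11| out[10]=225, l++
l=4 r=13: |-14|>|11| out[9]=196, l++
l=5 r=13: |-13|>|11| out[8]=169, l++

l=6, r=13, next write slot=7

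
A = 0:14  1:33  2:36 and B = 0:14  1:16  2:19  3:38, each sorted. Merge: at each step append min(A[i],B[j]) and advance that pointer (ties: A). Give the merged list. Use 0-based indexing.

[i=0,j=0] A[i]=14<=B[j]=14 take 14 → i++
[i=1,j=0] A[i]=33>B[j]=14 take 14 → j++
[i=1,j=1] A[i]=33>B[j]=16 take 16 → j++
[i=1,j=2] A[i]=33>B[j]=19 take 19 → j++
[i=1,j=3] A[i]=33<=B[j]=38 take 33 → i++
[i=2,j=3] A[i]=36<=B[j]=38 take 36 → i++
[i=3,j=3] A done, take B[j]=38 → j++

[14, 14, 16, 19, 33, 36, 38]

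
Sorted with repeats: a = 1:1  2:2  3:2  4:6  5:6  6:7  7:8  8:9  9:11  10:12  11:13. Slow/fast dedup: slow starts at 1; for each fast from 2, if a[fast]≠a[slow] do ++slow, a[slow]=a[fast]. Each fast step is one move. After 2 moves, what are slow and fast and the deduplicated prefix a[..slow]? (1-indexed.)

slow=2, fast=4, prefix=[1, 2]

(s=1,f=2) a[fast]=2≠a[slow]=1 write a[2]=2 → slow++,fast++
(s=2,f=3) a[fast]=2=a[slow] dup → fast++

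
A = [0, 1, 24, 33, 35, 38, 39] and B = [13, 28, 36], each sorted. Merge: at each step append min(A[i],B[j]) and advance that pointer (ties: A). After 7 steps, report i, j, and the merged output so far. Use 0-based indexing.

[i=0,j=0] A[i]=0<=B[j]=13 take 0 → i++
[i=1,j=0] A[i]=1<=B[j]=13 take 1 → i++
[i=2,j=0] A[i]=24>B[j]=13 take 13 → j++
[i=2,j=1] A[i]=24<=B[j]=28 take 24 → i++
[i=3,j=1] A[i]=33>B[j]=28 take 28 → j++
[i=3,j=2] A[i]=33<=B[j]=36 take 33 → i++
[i=4,j=2] A[i]=35<=B[j]=36 take 35 → i++

i=5, j=2, merged so far=[0, 1, 13, 24, 28, 33, 35]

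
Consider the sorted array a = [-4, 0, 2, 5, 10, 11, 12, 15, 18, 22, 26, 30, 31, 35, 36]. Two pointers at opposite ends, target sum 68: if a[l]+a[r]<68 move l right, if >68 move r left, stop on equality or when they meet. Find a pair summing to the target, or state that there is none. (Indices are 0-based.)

no pair

l=0 r=14: -4+36=32 <68, l++
l=1 r=14: 0+36=36 <68, l++
l=2 r=14: 2+36=38 <68, l++
l=3 r=14: 5+36=41 <68, l++
l=4 r=14: 10+36=46 <68, l++
l=5 r=14: 11+36=47 <68, l++
l=6 r=14: 12+36=48 <68, l++
l=7 r=14: 15+36=51 <68, l++
l=8 r=14: 18+36=54 <68, l++
l=9 r=14: 22+36=58 <68, l++
l=10 r=14: 26+36=62 <68, l++
l=11 r=14: 30+36=66 <68, l++
l=12 r=14: 31+36=67 <68, l++
l=13 r=14: 35+36=71 >68, r--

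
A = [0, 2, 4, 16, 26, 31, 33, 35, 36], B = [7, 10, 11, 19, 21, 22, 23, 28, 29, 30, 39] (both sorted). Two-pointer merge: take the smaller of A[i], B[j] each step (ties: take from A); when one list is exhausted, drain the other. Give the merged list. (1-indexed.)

[i=1,j=1] A[i]=0<=B[j]=7 take 0 → i++
[i=2,j=1] A[i]=2<=B[j]=7 take 2 → i++
[i=3,j=1] A[i]=4<=B[j]=7 take 4 → i++
[i=4,j=1] A[i]=16>B[j]=7 take 7 → j++
[i=4,j=2] A[i]=16>B[j]=10 take 10 → j++
[i=4,j=3] A[i]=16>B[j]=11 take 11 → j++
[i=4,j=4] A[i]=16<=B[j]=19 take 16 → i++
[i=5,j=4] A[i]=26>B[j]=19 take 19 → j++
[i=5,j=5] A[i]=26>B[j]=21 take 21 → j++
[i=5,j=6] A[i]=26>B[j]=22 take 22 → j++
[i=5,j=7] A[i]=26>B[j]=23 take 23 → j++
[i=5,j=8] A[i]=26<=B[j]=28 take 26 → i++
[i=6,j=8] A[i]=31>B[j]=28 take 28 → j++
[i=6,j=9] A[i]=31>B[j]=29 take 29 → j++
[i=6,j=10] A[i]=31>B[j]=30 take 30 → j++
[i=6,j=11] A[i]=31<=B[j]=39 take 31 → i++
[i=7,j=11] A[i]=33<=B[j]=39 take 33 → i++
[i=8,j=11] A[i]=35<=B[j]=39 take 35 → i++
[i=9,j=11] A[i]=36<=B[j]=39 take 36 → i++
[i=10,j=11] A done, take B[j]=39 → j++

[0, 2, 4, 7, 10, 11, 16, 19, 21, 22, 23, 26, 28, 29, 30, 31, 33, 35, 36, 39]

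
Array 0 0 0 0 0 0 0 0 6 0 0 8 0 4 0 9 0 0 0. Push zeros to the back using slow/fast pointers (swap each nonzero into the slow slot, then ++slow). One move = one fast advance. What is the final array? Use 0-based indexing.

[6, 8, 4, 9, 0, 0, 0, 0, 0, 0, 0, 0, 0, 0, 0, 0, 0, 0, 0]

(s=0,f=0) a[fast]=0 → fast++
(s=0,f=1) a[fast]=0 → fast++
(s=0,f=2) a[fast]=0 → fast++
(s=0,f=3) a[fast]=0 → fast++
(s=0,f=4) a[fast]=0 → fast++
(s=0,f=5) a[fast]=0 → fast++
(s=0,f=6) a[fast]=0 → fast++
(s=0,f=7) a[fast]=0 → fast++
(s=0,f=8) a[fast]=6≠0 swap→a[0]=6 → slow++,fast++
(s=1,f=9) a[fast]=0 → fast++
(s=1,f=10) a[fast]=0 → fast++
(s=1,f=11) a[fast]=8≠0 swap→a[1]=8 → slow++,fast++
(s=2,f=12) a[fast]=0 → fast++
(s=2,f=13) a[fast]=4≠0 swap→a[2]=4 → slow++,fast++
(s=3,f=14) a[fast]=0 → fast++
(s=3,f=15) a[fast]=9≠0 swap→a[3]=9 → slow++,fast++
(s=4,f=16) a[fast]=0 → fast++
(s=4,f=17) a[fast]=0 → fast++
(s=4,f=18) a[fast]=0 → fast++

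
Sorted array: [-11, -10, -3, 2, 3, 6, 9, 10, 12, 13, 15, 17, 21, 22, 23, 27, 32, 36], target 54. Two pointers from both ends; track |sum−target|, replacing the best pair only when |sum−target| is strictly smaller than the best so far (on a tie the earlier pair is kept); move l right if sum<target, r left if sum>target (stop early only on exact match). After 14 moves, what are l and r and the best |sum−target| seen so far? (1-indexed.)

[1,18] -11+36=25 d=29 * → l++
[2,18] -10+36=26 d=28 * → l++
[3,18] -3+36=33 d=21 * → l++
[4,18] 2+36=38 d=16 * → l++
[5,18] 3+36=39 d=15 * → l++
[6,18] 6+36=42 d=12 * → l++
[7,18] 9+36=45 d=9 * → l++
[8,18] 10+36=46 d=8 * → l++
[9,18] 12+36=48 d=6 * → l++
[10,18] 13+36=49 d=5 * → l++
[11,18] 15+36=51 d=3 * → l++
[12,18] 17+36=53 d=1 * → l++
[13,18] 21+36=57 d=3 → r--
[13,17] 21+32=53 d=1 → l++

l=14, r=17, best |Δ|=1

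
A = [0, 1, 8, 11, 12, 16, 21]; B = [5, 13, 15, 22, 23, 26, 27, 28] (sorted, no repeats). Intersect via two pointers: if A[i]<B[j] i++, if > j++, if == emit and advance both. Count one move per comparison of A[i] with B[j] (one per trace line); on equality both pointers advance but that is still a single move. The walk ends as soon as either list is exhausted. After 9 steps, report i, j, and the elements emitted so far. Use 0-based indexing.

i=0 j=0: 0<5, i++
i=1 j=0: 1<5, i++
i=2 j=0: 8>5, j++
i=2 j=1: 8<13, i++
i=3 j=1: 11<13, i++
i=4 j=1: 12<13, i++
i=5 j=1: 16>13, j++
i=5 j=2: 16>15, j++
i=5 j=3: 16<22, i++

i=6, j=3, emitted=[]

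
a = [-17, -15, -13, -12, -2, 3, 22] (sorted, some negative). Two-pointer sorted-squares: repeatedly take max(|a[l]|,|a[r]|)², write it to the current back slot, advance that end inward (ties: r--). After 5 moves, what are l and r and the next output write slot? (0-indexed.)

l=4, r=5, next write slot=1

l=0 r=6: |-17|<=|22| out[6]=484, r--
l=0 r=5: |-17|>|3| out[5]=289, l++
l=1 r=5: |-15|>|3| out[4]=225, l++
l=2 r=5: |-13|>|3| out[3]=169, l++
l=3 r=5: |-12|>|3| out[2]=144, l++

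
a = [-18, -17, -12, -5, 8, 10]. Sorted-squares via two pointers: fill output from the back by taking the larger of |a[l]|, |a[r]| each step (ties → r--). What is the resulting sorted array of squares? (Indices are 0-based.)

[25, 64, 100, 144, 289, 324]

[0,5] |-18|>|10| out[5]=324 → l++
[1,5] |-17|>|10| out[4]=289 → l++
[2,5] |-12|>|10| out[3]=144 → l++
[3,5] |-5|<=|10| out[2]=100 → r--
[3,4] |-5|<=|8| out[1]=64 → r--
[3,3] |-5|<=|-5| out[0]=25 → r--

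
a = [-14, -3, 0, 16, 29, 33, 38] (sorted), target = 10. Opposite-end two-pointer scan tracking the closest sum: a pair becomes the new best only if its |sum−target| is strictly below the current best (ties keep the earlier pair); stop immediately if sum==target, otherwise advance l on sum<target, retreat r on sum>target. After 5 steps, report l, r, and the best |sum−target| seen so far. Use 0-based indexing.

l=0 r=6: -14+38=24 d=14 *, r--
l=0 r=5: -14+33=19 d=9 *, r--
l=0 r=4: -14+29=15 d=5 *, r--
l=0 r=3: -14+16=2 d=8, l++
l=1 r=3: -3+16=13 d=3 *, r--

l=1, r=2, best |Δ|=3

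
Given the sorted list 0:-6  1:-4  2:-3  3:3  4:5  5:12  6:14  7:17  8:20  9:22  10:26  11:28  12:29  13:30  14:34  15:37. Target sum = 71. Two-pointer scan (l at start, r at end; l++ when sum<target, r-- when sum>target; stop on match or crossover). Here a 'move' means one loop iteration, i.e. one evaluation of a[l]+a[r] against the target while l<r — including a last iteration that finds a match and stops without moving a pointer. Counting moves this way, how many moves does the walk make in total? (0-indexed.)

[0,15] -6+37=31 <71 → l++
[1,15] -4+37=33 <71 → l++
[2,15] -3+37=34 <71 → l++
[3,15] 3+37=40 <71 → l++
[4,15] 5+37=42 <71 → l++
[5,15] 12+37=49 <71 → l++
[6,15] 14+37=51 <71 → l++
[7,15] 17+37=54 <71 → l++
[8,15] 20+37=57 <71 → l++
[9,15] 22+37=59 <71 → l++
[10,15] 26+37=63 <71 → l++
[11,15] 28+37=65 <71 → l++
[12,15] 29+37=66 <71 → l++
[13,15] 30+37=67 <71 → l++
[14,15] 34+37=71 → found

15 moves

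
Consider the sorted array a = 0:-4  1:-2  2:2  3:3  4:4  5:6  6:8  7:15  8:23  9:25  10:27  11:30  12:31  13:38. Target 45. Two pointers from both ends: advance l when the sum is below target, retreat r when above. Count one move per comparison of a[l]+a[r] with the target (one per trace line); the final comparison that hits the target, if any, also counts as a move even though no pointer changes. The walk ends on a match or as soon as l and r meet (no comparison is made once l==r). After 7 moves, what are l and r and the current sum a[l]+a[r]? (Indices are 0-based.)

l=6, r=12, sum=39

l=0 r=13: -4+38=34 <45, l++
l=1 r=13: -2+38=36 <45, l++
l=2 r=13: 2+38=40 <45, l++
l=3 r=13: 3+38=41 <45, l++
l=4 r=13: 4+38=42 <45, l++
l=5 r=13: 6+38=44 <45, l++
l=6 r=13: 8+38=46 >45, r--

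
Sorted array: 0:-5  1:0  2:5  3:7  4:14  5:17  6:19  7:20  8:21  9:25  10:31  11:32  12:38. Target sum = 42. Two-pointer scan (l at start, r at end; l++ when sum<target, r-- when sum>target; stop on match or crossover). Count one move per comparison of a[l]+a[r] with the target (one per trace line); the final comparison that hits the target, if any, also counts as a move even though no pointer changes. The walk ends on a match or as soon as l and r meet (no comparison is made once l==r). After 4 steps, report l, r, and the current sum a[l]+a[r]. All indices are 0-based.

[0,12] -5+38=33 <42 → l++
[1,12] 0+38=38 <42 → l++
[2,12] 5+38=43 >42 → r--
[2,11] 5+32=37 <42 → l++

l=3, r=11, sum=39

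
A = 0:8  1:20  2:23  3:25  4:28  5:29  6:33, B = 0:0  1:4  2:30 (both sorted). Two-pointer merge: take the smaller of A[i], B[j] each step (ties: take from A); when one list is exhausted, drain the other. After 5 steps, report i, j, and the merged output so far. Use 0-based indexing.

i=3, j=2, merged so far=[0, 4, 8, 20, 23]

[i=0,j=0] A[i]=8>B[j]=0 take 0 → j++
[i=0,j=1] A[i]=8>B[j]=4 take 4 → j++
[i=0,j=2] A[i]=8<=B[j]=30 take 8 → i++
[i=1,j=2] A[i]=20<=B[j]=30 take 20 → i++
[i=2,j=2] A[i]=23<=B[j]=30 take 23 → i++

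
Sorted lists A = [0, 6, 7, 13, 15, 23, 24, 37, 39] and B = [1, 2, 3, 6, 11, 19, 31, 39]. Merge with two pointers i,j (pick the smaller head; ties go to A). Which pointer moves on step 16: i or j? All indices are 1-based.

[i=1,j=1] A[i]=0<=B[j]=1 take 0 → i++
[i=2,j=1] A[i]=6>B[j]=1 take 1 → j++
[i=2,j=2] A[i]=6>B[j]=2 take 2 → j++
[i=2,j=3] A[i]=6>B[j]=3 take 3 → j++
[i=2,j=4] A[i]=6<=B[j]=6 take 6 → i++
[i=3,j=4] A[i]=7>B[j]=6 take 6 → j++
[i=3,j=5] A[i]=7<=B[j]=11 take 7 → i++
[i=4,j=5] A[i]=13>B[j]=11 take 11 → j++
[i=4,j=6] A[i]=13<=B[j]=19 take 13 → i++
[i=5,j=6] A[i]=15<=B[j]=19 take 15 → i++
[i=6,j=6] A[i]=23>B[j]=19 take 19 → j++
[i=6,j=7] A[i]=23<=B[j]=31 take 23 → i++
[i=7,j=7] A[i]=24<=B[j]=31 take 24 → i++
[i=8,j=7] A[i]=37>B[j]=31 take 31 → j++
[i=8,j=8] A[i]=37<=B[j]=39 take 37 → i++
[i=9,j=8] A[i]=39<=B[j]=39 take 39 → i++

i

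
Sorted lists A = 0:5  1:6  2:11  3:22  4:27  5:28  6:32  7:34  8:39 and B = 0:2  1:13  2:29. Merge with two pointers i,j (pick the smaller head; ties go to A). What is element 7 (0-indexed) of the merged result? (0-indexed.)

i=0 j=0: A[i]=5>B[j]=2 take 2, j++
i=0 j=1: A[i]=5<=B[j]=13 take 5, i++
i=1 j=1: A[i]=6<=B[j]=13 take 6, i++
i=2 j=1: A[i]=11<=B[j]=13 take 11, i++
i=3 j=1: A[i]=22>B[j]=13 take 13, j++
i=3 j=2: A[i]=22<=B[j]=29 take 22, i++
i=4 j=2: A[i]=27<=B[j]=29 take 27, i++
i=5 j=2: A[i]=28<=B[j]=29 take 28, i++
i=6 j=2: A[i]=32>B[j]=29 take 29, j++
i=6 j=3: B done, take A[i]=32, i++
i=7 j=3: B done, take A[i]=34, i++
i=8 j=3: B done, take A[i]=39, i++

merged[7] = 28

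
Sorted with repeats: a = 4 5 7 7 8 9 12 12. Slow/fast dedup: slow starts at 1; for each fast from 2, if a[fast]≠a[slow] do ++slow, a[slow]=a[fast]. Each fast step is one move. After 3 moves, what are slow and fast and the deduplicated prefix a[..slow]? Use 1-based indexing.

slow=3, fast=5, prefix=[4, 5, 7]

slow=1 fast=2: a[fast]=5≠a[slow]=4 write a[2]=5, slow++,fast++
slow=2 fast=3: a[fast]=7≠a[slow]=5 write a[3]=7, slow++,fast++
slow=3 fast=4: a[fast]=7=a[slow] dup, fast++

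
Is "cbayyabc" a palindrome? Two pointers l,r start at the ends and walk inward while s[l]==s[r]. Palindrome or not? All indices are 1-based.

[1,8] 'c'=='c' → l++,r--
[2,7] 'b'=='b' → l++,r--
[3,6] 'a'=='a' → l++,r--
[4,5] 'y'=='y' → l++,r--

palindrome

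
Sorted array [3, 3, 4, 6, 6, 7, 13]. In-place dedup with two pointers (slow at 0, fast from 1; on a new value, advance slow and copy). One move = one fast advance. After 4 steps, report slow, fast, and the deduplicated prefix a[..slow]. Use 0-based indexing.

slow=0 fast=1: a[fast]=3=a[slow] dup, fast++
slow=0 fast=2: a[fast]=4≠a[slow]=3 write a[1]=4, slow++,fast++
slow=1 fast=3: a[fast]=6≠a[slow]=4 write a[2]=6, slow++,fast++
slow=2 fast=4: a[fast]=6=a[slow] dup, fast++

slow=2, fast=5, prefix=[3, 4, 6]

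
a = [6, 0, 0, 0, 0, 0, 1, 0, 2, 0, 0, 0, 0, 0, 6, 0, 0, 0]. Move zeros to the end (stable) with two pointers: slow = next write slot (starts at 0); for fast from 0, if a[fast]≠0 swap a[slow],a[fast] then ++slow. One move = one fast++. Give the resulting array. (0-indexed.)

[6, 1, 2, 6, 0, 0, 0, 0, 0, 0, 0, 0, 0, 0, 0, 0, 0, 0]

(s=0,f=0) a[fast]=6≠0 swap→a[0]=6 → slow++,fast++
(s=1,f=1) a[fast]=0 → fast++
(s=1,f=2) a[fast]=0 → fast++
(s=1,f=3) a[fast]=0 → fast++
(s=1,f=4) a[fast]=0 → fast++
(s=1,f=5) a[fast]=0 → fast++
(s=1,f=6) a[fast]=1≠0 swap→a[1]=1 → slow++,fast++
(s=2,f=7) a[fast]=0 → fast++
(s=2,f=8) a[fast]=2≠0 swap→a[2]=2 → slow++,fast++
(s=3,f=9) a[fast]=0 → fast++
(s=3,f=10) a[fast]=0 → fast++
(s=3,f=11) a[fast]=0 → fast++
(s=3,f=12) a[fast]=0 → fast++
(s=3,f=13) a[fast]=0 → fast++
(s=3,f=14) a[fast]=6≠0 swap→a[3]=6 → slow++,fast++
(s=4,f=15) a[fast]=0 → fast++
(s=4,f=16) a[fast]=0 → fast++
(s=4,f=17) a[fast]=0 → fast++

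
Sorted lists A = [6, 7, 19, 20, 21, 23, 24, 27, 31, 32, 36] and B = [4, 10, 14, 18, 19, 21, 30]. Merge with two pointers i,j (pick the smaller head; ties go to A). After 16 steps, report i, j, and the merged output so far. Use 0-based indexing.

i=9, j=7, merged so far=[4, 6, 7, 10, 14, 18, 19, 19, 20, 21, 21, 23, 24, 27, 30, 31]

[i=0,j=0] A[i]=6>B[j]=4 take 4 → j++
[i=0,j=1] A[i]=6<=B[j]=10 take 6 → i++
[i=1,j=1] A[i]=7<=B[j]=10 take 7 → i++
[i=2,j=1] A[i]=19>B[j]=10 take 10 → j++
[i=2,j=2] A[i]=19>B[j]=14 take 14 → j++
[i=2,j=3] A[i]=19>B[j]=18 take 18 → j++
[i=2,j=4] A[i]=19<=B[j]=19 take 19 → i++
[i=3,j=4] A[i]=20>B[j]=19 take 19 → j++
[i=3,j=5] A[i]=20<=B[j]=21 take 20 → i++
[i=4,j=5] A[i]=21<=B[j]=21 take 21 → i++
[i=5,j=5] A[i]=23>B[j]=21 take 21 → j++
[i=5,j=6] A[i]=23<=B[j]=30 take 23 → i++
[i=6,j=6] A[i]=24<=B[j]=30 take 24 → i++
[i=7,j=6] A[i]=27<=B[j]=30 take 27 → i++
[i=8,j=6] A[i]=31>B[j]=30 take 30 → j++
[i=8,j=7] B done, take A[i]=31 → i++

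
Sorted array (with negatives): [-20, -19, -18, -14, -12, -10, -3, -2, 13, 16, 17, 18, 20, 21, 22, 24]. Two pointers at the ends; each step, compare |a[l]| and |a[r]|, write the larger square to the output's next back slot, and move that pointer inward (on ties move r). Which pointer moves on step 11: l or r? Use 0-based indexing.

l

l=0 r=15: |-20|<=|24| out[15]=576, r--
l=0 r=14: |-20|<=|22| out[14]=484, r--
l=0 r=13: |-20|<=|21| out[13]=441, r--
l=0 r=12: |-20|<=|20| out[12]=400, r--
l=0 r=11: |-20|>|18| out[11]=400, l++
l=1 r=11: |-19|>|18| out[10]=361, l++
l=2 r=11: |-18|<=|18| out[9]=324, r--
l=2 r=10: |-18|>|17| out[8]=324, l++
l=3 r=10: |-14|<=|17| out[7]=289, r--
l=3 r=9: |-14|<=|16| out[6]=256, r--
l=3 r=8: |-14|>|13| out[5]=196, l++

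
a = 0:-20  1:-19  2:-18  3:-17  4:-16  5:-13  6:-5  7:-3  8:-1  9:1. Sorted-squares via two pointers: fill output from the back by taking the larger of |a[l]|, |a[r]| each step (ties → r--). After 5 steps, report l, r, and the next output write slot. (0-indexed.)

l=5, r=9, next write slot=4

[0,9] |-20|>|1| out[9]=400 → l++
[1,9] |-19|>|1| out[8]=361 → l++
[2,9] |-18|>|1| out[7]=324 → l++
[3,9] |-17|>|1| out[6]=289 → l++
[4,9] |-16|>|1| out[5]=256 → l++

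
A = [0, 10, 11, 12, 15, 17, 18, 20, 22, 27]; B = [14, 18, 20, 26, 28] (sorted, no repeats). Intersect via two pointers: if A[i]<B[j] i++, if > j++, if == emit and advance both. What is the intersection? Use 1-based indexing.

[i=1,j=1] 0<14 → i++
[i=2,j=1] 10<14 → i++
[i=3,j=1] 11<14 → i++
[i=4,j=1] 12<14 → i++
[i=5,j=1] 15>14 → j++
[i=5,j=2] 15<18 → i++
[i=6,j=2] 17<18 → i++
[i=7,j=2] 18==18 emit → i++,j++
[i=8,j=3] 20==20 emit → i++,j++
[i=9,j=4] 22<26 → i++
[i=10,j=4] 27>26 → j++
[i=10,j=5] 27<28 → i++

intersection = [18, 20]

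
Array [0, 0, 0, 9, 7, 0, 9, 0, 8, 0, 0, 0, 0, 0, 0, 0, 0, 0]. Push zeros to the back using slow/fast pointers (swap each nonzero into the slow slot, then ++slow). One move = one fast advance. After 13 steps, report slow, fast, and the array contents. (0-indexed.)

slow=0 fast=0: a[fast]=0, fast++
slow=0 fast=1: a[fast]=0, fast++
slow=0 fast=2: a[fast]=0, fast++
slow=0 fast=3: a[fast]=9≠0 swap→a[0]=9, slow++,fast++
slow=1 fast=4: a[fast]=7≠0 swap→a[1]=7, slow++,fast++
slow=2 fast=5: a[fast]=0, fast++
slow=2 fast=6: a[fast]=9≠0 swap→a[2]=9, slow++,fast++
slow=3 fast=7: a[fast]=0, fast++
slow=3 fast=8: a[fast]=8≠0 swap→a[3]=8, slow++,fast++
slow=4 fast=9: a[fast]=0, fast++
slow=4 fast=10: a[fast]=0, fast++
slow=4 fast=11: a[fast]=0, fast++
slow=4 fast=12: a[fast]=0, fast++

slow=4, fast=13, a=[9, 7, 9, 8, 0, 0, 0, 0, 0, 0, 0, 0, 0, 0, 0, 0, 0, 0]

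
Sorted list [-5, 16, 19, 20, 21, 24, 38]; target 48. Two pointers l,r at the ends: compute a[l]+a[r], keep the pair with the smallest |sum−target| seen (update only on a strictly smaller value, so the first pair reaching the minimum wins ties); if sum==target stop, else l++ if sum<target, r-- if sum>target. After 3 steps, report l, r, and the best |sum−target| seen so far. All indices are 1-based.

l=1 r=7: -5+38=33 d=15 *, l++
l=2 r=7: 16+38=54 d=6 *, r--
l=2 r=6: 16+24=40 d=8, l++

l=3, r=6, best |Δ|=6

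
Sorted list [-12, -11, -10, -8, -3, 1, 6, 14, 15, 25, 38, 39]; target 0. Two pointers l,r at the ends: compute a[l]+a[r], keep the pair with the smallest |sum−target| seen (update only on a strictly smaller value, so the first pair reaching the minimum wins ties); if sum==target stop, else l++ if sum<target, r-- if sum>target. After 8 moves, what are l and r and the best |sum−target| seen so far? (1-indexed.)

l=1 r=12: -12+39=27 d=27 *, r--
l=1 r=11: -12+38=26 d=26 *, r--
l=1 r=10: -12+25=13 d=13 *, r--
l=1 r=9: -12+15=3 d=3 *, r--
l=1 r=8: -12+14=2 d=2 *, r--
l=1 r=7: -12+6=-6 d=6, l++
l=2 r=7: -11+6=-5 d=5, l++
l=3 r=7: -10+6=-4 d=4, l++

l=4, r=7, best |Δ|=2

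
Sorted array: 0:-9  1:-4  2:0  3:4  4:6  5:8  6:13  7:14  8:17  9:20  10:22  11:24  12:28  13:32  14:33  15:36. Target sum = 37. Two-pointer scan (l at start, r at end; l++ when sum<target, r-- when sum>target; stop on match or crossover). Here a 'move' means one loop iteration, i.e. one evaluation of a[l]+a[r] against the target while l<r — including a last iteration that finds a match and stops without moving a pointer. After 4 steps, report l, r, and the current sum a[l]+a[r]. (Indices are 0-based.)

l=0 r=15: -9+36=27 <37, l++
l=1 r=15: -4+36=32 <37, l++
l=2 r=15: 0+36=36 <37, l++
l=3 r=15: 4+36=40 >37, r--

l=3, r=14, sum=37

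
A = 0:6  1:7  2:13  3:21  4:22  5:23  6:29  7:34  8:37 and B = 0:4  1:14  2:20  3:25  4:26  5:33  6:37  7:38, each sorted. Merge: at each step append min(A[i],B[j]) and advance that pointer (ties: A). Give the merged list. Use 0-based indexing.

[4, 6, 7, 13, 14, 20, 21, 22, 23, 25, 26, 29, 33, 34, 37, 37, 38]

[i=0,j=0] A[i]=6>B[j]=4 take 4 → j++
[i=0,j=1] A[i]=6<=B[j]=14 take 6 → i++
[i=1,j=1] A[i]=7<=B[j]=14 take 7 → i++
[i=2,j=1] A[i]=13<=B[j]=14 take 13 → i++
[i=3,j=1] A[i]=21>B[j]=14 take 14 → j++
[i=3,j=2] A[i]=21>B[j]=20 take 20 → j++
[i=3,j=3] A[i]=21<=B[j]=25 take 21 → i++
[i=4,j=3] A[i]=22<=B[j]=25 take 22 → i++
[i=5,j=3] A[i]=23<=B[j]=25 take 23 → i++
[i=6,j=3] A[i]=29>B[j]=25 take 25 → j++
[i=6,j=4] A[i]=29>B[j]=26 take 26 → j++
[i=6,j=5] A[i]=29<=B[j]=33 take 29 → i++
[i=7,j=5] A[i]=34>B[j]=33 take 33 → j++
[i=7,j=6] A[i]=34<=B[j]=37 take 34 → i++
[i=8,j=6] A[i]=37<=B[j]=37 take 37 → i++
[i=9,j=6] A done, take B[j]=37 → j++
[i=9,j=7] A done, take B[j]=38 → j++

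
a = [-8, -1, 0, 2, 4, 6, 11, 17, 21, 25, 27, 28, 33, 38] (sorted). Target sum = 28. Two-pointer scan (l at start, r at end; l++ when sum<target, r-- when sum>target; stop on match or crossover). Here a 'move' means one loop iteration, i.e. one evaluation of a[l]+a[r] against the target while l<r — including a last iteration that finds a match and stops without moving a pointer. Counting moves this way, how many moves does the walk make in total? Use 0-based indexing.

5 moves

l=0 r=13: -8+38=30 >28, r--
l=0 r=12: -8+33=25 <28, l++
l=1 r=12: -1+33=32 >28, r--
l=1 r=11: -1+28=27 <28, l++
l=2 r=11: 0+28=28, found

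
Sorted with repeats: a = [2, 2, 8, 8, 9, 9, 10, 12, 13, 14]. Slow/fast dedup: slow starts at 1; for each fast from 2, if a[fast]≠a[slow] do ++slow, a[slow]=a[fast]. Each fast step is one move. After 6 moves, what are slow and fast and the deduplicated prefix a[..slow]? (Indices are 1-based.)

slow=4, fast=8, prefix=[2, 8, 9, 10]

slow=1 fast=2: a[fast]=2=a[slow] dup, fast++
slow=1 fast=3: a[fast]=8≠a[slow]=2 write a[2]=8, slow++,fast++
slow=2 fast=4: a[fast]=8=a[slow] dup, fast++
slow=2 fast=5: a[fast]=9≠a[slow]=8 write a[3]=9, slow++,fast++
slow=3 fast=6: a[fast]=9=a[slow] dup, fast++
slow=3 fast=7: a[fast]=10≠a[slow]=9 write a[4]=10, slow++,fast++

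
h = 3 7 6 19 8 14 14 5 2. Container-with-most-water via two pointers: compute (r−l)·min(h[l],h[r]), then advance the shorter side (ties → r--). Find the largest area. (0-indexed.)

max area = 42

l=0 r=8: min(3,2)*8=16 best=16 *, r--
l=0 r=7: min(3,5)*7=21 best=21 *, l++
l=1 r=7: min(7,5)*6=30 best=30 *, r--
l=1 r=6: min(7,14)*5=35 best=35 *, l++
l=2 r=6: min(6,14)*4=24 best=35, l++
l=3 r=6: min(19,14)*3=42 best=42 *, r--
l=3 r=5: min(19,14)*2=28 best=42, r--
l=3 r=4: min(19,8)*1=8 best=42, r--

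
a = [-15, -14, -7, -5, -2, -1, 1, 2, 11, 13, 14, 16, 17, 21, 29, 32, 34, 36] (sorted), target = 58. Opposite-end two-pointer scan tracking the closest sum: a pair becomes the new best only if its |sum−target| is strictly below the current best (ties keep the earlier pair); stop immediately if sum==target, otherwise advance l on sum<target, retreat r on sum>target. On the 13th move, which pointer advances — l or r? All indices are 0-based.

l=0 r=17: -15+36=21 d=37 *, l++
l=1 r=17: -14+36=22 d=36 *, l++
l=2 r=17: -7+36=29 d=29 *, l++
l=3 r=17: -5+36=31 d=27 *, l++
l=4 r=17: -2+36=34 d=24 *, l++
l=5 r=17: -1+36=35 d=23 *, l++
l=6 r=17: 1+36=37 d=21 *, l++
l=7 r=17: 2+36=38 d=20 *, l++
l=8 r=17: 11+36=47 d=11 *, l++
l=9 r=17: 13+36=49 d=9 *, l++
l=10 r=17: 14+36=50 d=8 *, l++
l=11 r=17: 16+36=52 d=6 *, l++
l=12 r=17: 17+36=53 d=5 *, l++

l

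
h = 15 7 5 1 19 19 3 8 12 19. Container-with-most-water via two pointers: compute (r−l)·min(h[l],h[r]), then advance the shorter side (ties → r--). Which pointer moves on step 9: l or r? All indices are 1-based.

[1,10] min(15,19)*9=135 best=135 * → l++
[2,10] min(7,19)*8=56 best=135 → l++
[3,10] min(5,19)*7=35 best=135 → l++
[4,10] min(1,19)*6=6 best=135 → l++
[5,10] min(19,19)*5=95 best=135 → r--
[5,9] min(19,12)*4=48 best=135 → r--
[5,8] min(19,8)*3=24 best=135 → r--
[5,7] min(19,3)*2=6 best=135 → r--
[5,6] min(19,19)*1=19 best=135 → r--

r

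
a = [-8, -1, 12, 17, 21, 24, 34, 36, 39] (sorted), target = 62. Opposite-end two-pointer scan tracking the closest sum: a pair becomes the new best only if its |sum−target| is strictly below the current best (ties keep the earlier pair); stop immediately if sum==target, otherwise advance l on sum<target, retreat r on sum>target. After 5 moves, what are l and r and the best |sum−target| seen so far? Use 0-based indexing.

l=5, r=8, best |Δ|=2

[0,8] -8+39=31 d=31 * → l++
[1,8] -1+39=38 d=24 * → l++
[2,8] 12+39=51 d=11 * → l++
[3,8] 17+39=56 d=6 * → l++
[4,8] 21+39=60 d=2 * → l++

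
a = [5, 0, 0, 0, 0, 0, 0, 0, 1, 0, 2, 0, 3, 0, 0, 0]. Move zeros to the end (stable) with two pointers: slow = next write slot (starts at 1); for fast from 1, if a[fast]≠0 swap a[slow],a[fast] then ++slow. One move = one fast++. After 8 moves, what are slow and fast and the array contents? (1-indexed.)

slow=2, fast=9, a=[5, 0, 0, 0, 0, 0, 0, 0, 1, 0, 2, 0, 3, 0, 0, 0]

slow=1 fast=1: a[fast]=5≠0 swap→a[1]=5, slow++,fast++
slow=2 fast=2: a[fast]=0, fast++
slow=2 fast=3: a[fast]=0, fast++
slow=2 fast=4: a[fast]=0, fast++
slow=2 fast=5: a[fast]=0, fast++
slow=2 fast=6: a[fast]=0, fast++
slow=2 fast=7: a[fast]=0, fast++
slow=2 fast=8: a[fast]=0, fast++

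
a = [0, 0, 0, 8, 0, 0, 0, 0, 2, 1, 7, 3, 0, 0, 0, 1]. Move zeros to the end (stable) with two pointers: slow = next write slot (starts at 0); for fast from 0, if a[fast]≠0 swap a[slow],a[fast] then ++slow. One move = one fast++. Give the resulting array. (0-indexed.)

[8, 2, 1, 7, 3, 1, 0, 0, 0, 0, 0, 0, 0, 0, 0, 0]

slow=0 fast=0: a[fast]=0, fast++
slow=0 fast=1: a[fast]=0, fast++
slow=0 fast=2: a[fast]=0, fast++
slow=0 fast=3: a[fast]=8≠0 swap→a[0]=8, slow++,fast++
slow=1 fast=4: a[fast]=0, fast++
slow=1 fast=5: a[fast]=0, fast++
slow=1 fast=6: a[fast]=0, fast++
slow=1 fast=7: a[fast]=0, fast++
slow=1 fast=8: a[fast]=2≠0 swap→a[1]=2, slow++,fast++
slow=2 fast=9: a[fast]=1≠0 swap→a[2]=1, slow++,fast++
slow=3 fast=10: a[fast]=7≠0 swap→a[3]=7, slow++,fast++
slow=4 fast=11: a[fast]=3≠0 swap→a[4]=3, slow++,fast++
slow=5 fast=12: a[fast]=0, fast++
slow=5 fast=13: a[fast]=0, fast++
slow=5 fast=14: a[fast]=0, fast++
slow=5 fast=15: a[fast]=1≠0 swap→a[5]=1, slow++,fast++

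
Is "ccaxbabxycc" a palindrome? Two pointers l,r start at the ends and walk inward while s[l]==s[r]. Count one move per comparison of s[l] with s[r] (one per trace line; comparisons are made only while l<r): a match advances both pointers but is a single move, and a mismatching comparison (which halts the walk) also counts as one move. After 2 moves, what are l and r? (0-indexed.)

[0,10] 'c'=='c' → l++,r--
[1,9] 'c'=='c' → l++,r--

l=2, r=8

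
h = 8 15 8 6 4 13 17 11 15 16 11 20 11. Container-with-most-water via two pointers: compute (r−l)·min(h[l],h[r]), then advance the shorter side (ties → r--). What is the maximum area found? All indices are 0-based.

[0,12] min(8,11)*12=96 best=96 * → l++
[1,12] min(15,11)*11=121 best=121 * → r--
[1,11] min(15,20)*10=150 best=150 * → l++
[2,11] min(8,20)*9=72 best=150 → l++
[3,11] min(6,20)*8=48 best=150 → l++
[4,11] min(4,20)*7=28 best=150 → l++
[5,11] min(13,20)*6=78 best=150 → l++
[6,11] min(17,20)*5=85 best=150 → l++
[7,11] min(11,20)*4=44 best=150 → l++
[8,11] min(15,20)*3=45 best=150 → l++
[9,11] min(16,20)*2=32 best=150 → l++
[10,11] min(11,20)*1=11 best=150 → l++

max area = 150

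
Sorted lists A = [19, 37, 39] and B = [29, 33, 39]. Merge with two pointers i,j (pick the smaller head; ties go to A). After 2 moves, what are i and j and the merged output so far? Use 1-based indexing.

[i=1,j=1] A[i]=19<=B[j]=29 take 19 → i++
[i=2,j=1] A[i]=37>B[j]=29 take 29 → j++

i=2, j=2, merged so far=[19, 29]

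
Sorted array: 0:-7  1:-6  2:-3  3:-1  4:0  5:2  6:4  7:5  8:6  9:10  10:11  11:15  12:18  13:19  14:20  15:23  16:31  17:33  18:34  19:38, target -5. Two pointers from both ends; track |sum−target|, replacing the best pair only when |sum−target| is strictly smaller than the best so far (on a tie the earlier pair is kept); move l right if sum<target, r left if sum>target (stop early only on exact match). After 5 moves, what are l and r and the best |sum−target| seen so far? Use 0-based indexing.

l=0, r=14, best |Δ|=21

[0,19] -7+38=31 d=36 * → r--
[0,18] -7+34=27 d=32 * → r--
[0,17] -7+33=26 d=31 * → r--
[0,16] -7+31=24 d=29 * → r--
[0,15] -7+23=16 d=21 * → r--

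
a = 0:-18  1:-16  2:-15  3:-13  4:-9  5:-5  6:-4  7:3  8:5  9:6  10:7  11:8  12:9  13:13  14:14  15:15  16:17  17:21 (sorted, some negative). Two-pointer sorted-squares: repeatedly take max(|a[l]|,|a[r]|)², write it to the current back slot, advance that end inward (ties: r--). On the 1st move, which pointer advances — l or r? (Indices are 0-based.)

r

[0,17] |-18|<=|21| out[17]=441 → r--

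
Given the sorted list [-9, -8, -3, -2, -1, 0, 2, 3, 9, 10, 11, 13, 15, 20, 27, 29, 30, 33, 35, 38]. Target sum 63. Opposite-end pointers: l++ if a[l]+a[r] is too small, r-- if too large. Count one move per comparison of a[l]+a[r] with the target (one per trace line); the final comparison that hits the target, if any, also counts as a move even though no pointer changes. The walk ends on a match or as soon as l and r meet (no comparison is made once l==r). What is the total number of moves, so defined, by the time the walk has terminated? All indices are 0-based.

[0,19] -9+38=29 <63 → l++
[1,19] -8+38=30 <63 → l++
[2,19] -3+38=35 <63 → l++
[3,19] -2+38=36 <63 → l++
[4,19] -1+38=37 <63 → l++
[5,19] 0+38=38 <63 → l++
[6,19] 2+38=40 <63 → l++
[7,19] 3+38=41 <63 → l++
[8,19] 9+38=47 <63 → l++
[9,19] 10+38=48 <63 → l++
[10,19] 11+38=49 <63 → l++
[11,19] 13+38=51 <63 → l++
[12,19] 15+38=53 <63 → l++
[13,19] 20+38=58 <63 → l++
[14,19] 27+38=65 >63 → r--
[14,18] 27+35=62 <63 → l++
[15,18] 29+35=64 >63 → r--
[15,17] 29+33=62 <63 → l++
[16,17] 30+33=63 → found

19 moves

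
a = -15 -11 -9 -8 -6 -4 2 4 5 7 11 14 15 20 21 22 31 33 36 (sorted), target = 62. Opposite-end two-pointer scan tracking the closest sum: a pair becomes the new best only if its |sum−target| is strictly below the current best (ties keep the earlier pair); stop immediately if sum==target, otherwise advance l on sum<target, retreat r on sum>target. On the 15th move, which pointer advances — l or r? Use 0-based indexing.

l

l=0 r=18: -15+36=21 d=41 *, l++
l=1 r=18: -11+36=25 d=37 *, l++
l=2 r=18: -9+36=27 d=35 *, l++
l=3 r=18: -8+36=28 d=34 *, l++
l=4 r=18: -6+36=30 d=32 *, l++
l=5 r=18: -4+36=32 d=30 *, l++
l=6 r=18: 2+36=38 d=24 *, l++
l=7 r=18: 4+36=40 d=22 *, l++
l=8 r=18: 5+36=41 d=21 *, l++
l=9 r=18: 7+36=43 d=19 *, l++
l=10 r=18: 11+36=47 d=15 *, l++
l=11 r=18: 14+36=50 d=12 *, l++
l=12 r=18: 15+36=51 d=11 *, l++
l=13 r=18: 20+36=56 d=6 *, l++
l=14 r=18: 21+36=57 d=5 *, l++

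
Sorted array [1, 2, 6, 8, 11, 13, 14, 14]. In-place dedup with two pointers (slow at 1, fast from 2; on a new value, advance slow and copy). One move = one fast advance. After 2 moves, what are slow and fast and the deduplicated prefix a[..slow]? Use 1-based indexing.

slow=3, fast=4, prefix=[1, 2, 6]

(s=1,f=2) a[fast]=2≠a[slow]=1 write a[2]=2 → slow++,fast++
(s=2,f=3) a[fast]=6≠a[slow]=2 write a[3]=6 → slow++,fast++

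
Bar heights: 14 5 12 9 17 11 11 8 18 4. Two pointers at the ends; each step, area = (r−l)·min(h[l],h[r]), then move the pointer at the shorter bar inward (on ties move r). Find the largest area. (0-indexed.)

l=0 r=9: min(14,4)*9=36 best=36 *, r--
l=0 r=8: min(14,18)*8=112 best=112 *, l++
l=1 r=8: min(5,18)*7=35 best=112, l++
l=2 r=8: min(12,18)*6=72 best=112, l++
l=3 r=8: min(9,18)*5=45 best=112, l++
l=4 r=8: min(17,18)*4=68 best=112, l++
l=5 r=8: min(11,18)*3=33 best=112, l++
l=6 r=8: min(11,18)*2=22 best=112, l++
l=7 r=8: min(8,18)*1=8 best=112, l++

max area = 112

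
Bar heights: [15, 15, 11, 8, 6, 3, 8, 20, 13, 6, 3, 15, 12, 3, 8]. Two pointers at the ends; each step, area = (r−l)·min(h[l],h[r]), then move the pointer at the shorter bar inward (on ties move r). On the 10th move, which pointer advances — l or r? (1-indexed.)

[1,15] min(15,8)*14=112 best=112 * → r--
[1,14] min(15,3)*13=39 best=112 → r--
[1,13] min(15,12)*12=144 best=144 * → r--
[1,12] min(15,15)*11=165 best=165 * → r--
[1,11] min(15,3)*10=30 best=165 → r--
[1,10] min(15,6)*9=54 best=165 → r--
[1,9] min(15,13)*8=104 best=165 → r--
[1,8] min(15,20)*7=105 best=165 → l++
[2,8] min(15,20)*6=90 best=165 → l++
[3,8] min(11,20)*5=55 best=165 → l++

l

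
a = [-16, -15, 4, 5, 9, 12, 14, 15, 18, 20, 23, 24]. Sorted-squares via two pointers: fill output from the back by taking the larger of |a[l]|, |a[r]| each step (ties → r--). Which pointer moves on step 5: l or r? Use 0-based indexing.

l=0 r=11: |-16|<=|24| out[11]=576, r--
l=0 r=10: |-16|<=|23| out[10]=529, r--
l=0 r=9: |-16|<=|20| out[9]=400, r--
l=0 r=8: |-16|<=|18| out[8]=324, r--
l=0 r=7: |-16|>|15| out[7]=256, l++

l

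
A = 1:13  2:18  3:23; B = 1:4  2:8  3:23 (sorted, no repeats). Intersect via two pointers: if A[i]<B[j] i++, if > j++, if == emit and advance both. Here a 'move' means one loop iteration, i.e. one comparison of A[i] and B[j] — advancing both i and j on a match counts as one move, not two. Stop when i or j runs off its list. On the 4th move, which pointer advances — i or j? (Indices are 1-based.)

[i=1,j=1] 13>4 → j++
[i=1,j=2] 13>8 → j++
[i=1,j=3] 13<23 → i++
[i=2,j=3] 18<23 → i++

i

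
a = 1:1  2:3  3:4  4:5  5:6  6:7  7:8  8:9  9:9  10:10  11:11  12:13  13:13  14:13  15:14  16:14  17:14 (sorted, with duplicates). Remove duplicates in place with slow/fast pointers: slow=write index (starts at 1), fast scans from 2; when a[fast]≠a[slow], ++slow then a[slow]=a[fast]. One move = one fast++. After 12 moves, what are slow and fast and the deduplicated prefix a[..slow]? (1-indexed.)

slow=1 fast=2: a[fast]=3≠a[slow]=1 write a[2]=3, slow++,fast++
slow=2 fast=3: a[fast]=4≠a[slow]=3 write a[3]=4, slow++,fast++
slow=3 fast=4: a[fast]=5≠a[slow]=4 write a[4]=5, slow++,fast++
slow=4 fast=5: a[fast]=6≠a[slow]=5 write a[5]=6, slow++,fast++
slow=5 fast=6: a[fast]=7≠a[slow]=6 write a[6]=7, slow++,fast++
slow=6 fast=7: a[fast]=8≠a[slow]=7 write a[7]=8, slow++,fast++
slow=7 fast=8: a[fast]=9≠a[slow]=8 write a[8]=9, slow++,fast++
slow=8 fast=9: a[fast]=9=a[slow] dup, fast++
slow=8 fast=10: a[fast]=10≠a[slow]=9 write a[9]=10, slow++,fast++
slow=9 fast=11: a[fast]=11≠a[slow]=10 write a[10]=11, slow++,fast++
slow=10 fast=12: a[fast]=13≠a[slow]=11 write a[11]=13, slow++,fast++
slow=11 fast=13: a[fast]=13=a[slow] dup, fast++

slow=11, fast=14, prefix=[1, 3, 4, 5, 6, 7, 8, 9, 10, 11, 13]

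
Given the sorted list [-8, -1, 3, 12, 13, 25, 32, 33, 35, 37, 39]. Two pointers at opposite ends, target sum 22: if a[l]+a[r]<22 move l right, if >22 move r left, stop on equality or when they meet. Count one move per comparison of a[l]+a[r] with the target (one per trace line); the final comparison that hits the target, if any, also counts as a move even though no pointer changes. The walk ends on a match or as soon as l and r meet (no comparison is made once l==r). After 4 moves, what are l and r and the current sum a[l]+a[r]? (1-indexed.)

l=1, r=7, sum=24

l=1 r=11: -8+39=31 >22, r--
l=1 r=10: -8+37=29 >22, r--
l=1 r=9: -8+35=27 >22, r--
l=1 r=8: -8+33=25 >22, r--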